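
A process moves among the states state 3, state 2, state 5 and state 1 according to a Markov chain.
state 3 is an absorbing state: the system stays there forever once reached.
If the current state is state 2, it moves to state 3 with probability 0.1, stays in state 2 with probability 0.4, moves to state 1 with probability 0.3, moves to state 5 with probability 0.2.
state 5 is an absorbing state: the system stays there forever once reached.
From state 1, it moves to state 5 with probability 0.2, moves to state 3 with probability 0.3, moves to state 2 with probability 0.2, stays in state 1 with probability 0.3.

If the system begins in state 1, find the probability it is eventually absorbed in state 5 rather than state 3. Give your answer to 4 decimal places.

Let h(s) be the probability of absorption at state 5 starting from transient state s. Then h(state 5) = 1 and h(state 3) = 0. By first-step analysis:
h(state 2) = 0.1·0 + 0.4·h(state 2) + 0.2·1 + 0.3·h(state 1)
h(state 1) = 0.3·0 + 0.2·h(state 2) + 0.2·1 + 0.3·h(state 1)
Solving: h(state 2) = 0.5556, h(state 1) = 0.4444.
Starting from state 1, the probability is 0.4444.

0.4444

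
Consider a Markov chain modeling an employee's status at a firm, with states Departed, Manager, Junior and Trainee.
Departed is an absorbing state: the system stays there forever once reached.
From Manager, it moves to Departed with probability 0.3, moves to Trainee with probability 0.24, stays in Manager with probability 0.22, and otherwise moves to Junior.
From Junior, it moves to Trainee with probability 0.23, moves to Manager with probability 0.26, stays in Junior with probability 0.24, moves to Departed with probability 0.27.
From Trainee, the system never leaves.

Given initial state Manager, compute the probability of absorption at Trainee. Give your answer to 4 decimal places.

Let h(s) be the probability of absorption at Trainee starting from transient state s. Then h(Trainee) = 1 and h(Departed) = 0. By first-step analysis:
h(Manager) = 0.3·0 + 0.22·h(Manager) + 0.24·h(Junior) + 0.24·1
h(Junior) = 0.27·0 + 0.26·h(Manager) + 0.24·h(Junior) + 0.23·1
Solving: h(Manager) = 0.4480, h(Junior) = 0.4559.
Starting from Manager, the probability is 0.4480.

0.4480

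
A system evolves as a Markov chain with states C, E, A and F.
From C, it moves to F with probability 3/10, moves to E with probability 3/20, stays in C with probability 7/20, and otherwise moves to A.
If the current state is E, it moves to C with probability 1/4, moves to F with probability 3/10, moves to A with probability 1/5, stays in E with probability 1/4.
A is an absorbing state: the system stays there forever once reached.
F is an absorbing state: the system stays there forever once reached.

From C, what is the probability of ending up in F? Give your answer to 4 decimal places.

0.6000

Let h(s) be the probability of absorption at F starting from transient state s. Then h(F) = 1 and h(A) = 0. By first-step analysis:
h(C) = 0.35·h(C) + 0.15·h(E) + 0.2·0 + 0.3·1
h(E) = 0.25·h(C) + 0.25·h(E) + 0.2·0 + 0.3·1
Solving: h(C) = 0.6000, h(E) = 0.6000.
Starting from C, the probability is 0.6000.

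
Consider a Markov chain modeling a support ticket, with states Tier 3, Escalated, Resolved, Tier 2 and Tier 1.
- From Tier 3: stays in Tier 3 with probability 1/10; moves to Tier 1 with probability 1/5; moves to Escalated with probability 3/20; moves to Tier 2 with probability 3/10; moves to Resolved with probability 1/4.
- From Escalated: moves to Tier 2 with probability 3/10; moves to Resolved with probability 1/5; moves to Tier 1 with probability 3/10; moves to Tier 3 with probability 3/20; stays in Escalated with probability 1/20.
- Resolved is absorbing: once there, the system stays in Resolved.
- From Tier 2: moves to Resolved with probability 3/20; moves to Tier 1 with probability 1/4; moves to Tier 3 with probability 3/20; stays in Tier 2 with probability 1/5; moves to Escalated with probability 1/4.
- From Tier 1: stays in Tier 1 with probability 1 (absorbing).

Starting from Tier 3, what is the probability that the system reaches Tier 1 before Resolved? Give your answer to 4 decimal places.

0.5170

Let h(s) be the probability of absorption at Tier 1 starting from transient state s. Then h(Tier 1) = 1 and h(Resolved) = 0. By first-step analysis:
h(Tier 3) = 0.1·h(Tier 3) + 0.15·h(Escalated) + 0.25·0 + 0.3·h(Tier 2) + 0.2·1
h(Escalated) = 0.15·h(Tier 3) + 0.05·h(Escalated) + 0.2·0 + 0.3·h(Tier 2) + 0.3·1
h(Tier 2) = 0.15·h(Tier 3) + 0.25·h(Escalated) + 0.15·0 + 0.2·h(Tier 2) + 0.25·1
Solving: h(Tier 3) = 0.5170, h(Escalated) = 0.5844, h(Tier 2) = 0.5921.
Starting from Tier 3, the probability is 0.5170.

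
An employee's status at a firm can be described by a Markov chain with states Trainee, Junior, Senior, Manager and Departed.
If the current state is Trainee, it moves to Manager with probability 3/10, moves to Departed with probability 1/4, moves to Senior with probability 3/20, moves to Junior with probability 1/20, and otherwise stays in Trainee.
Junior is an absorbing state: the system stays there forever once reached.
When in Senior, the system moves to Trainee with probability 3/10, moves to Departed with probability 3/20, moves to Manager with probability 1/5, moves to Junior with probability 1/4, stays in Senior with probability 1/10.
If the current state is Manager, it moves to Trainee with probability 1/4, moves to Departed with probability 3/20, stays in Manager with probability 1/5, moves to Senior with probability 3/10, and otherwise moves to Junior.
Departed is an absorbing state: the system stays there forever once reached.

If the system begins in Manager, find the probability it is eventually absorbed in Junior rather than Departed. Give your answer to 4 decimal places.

0.4044

Let h(s) be the probability of absorption at Junior starting from transient state s. Then h(Junior) = 1 and h(Departed) = 0. By first-step analysis:
h(Trainee) = 0.25·h(Trainee) + 0.05·1 + 0.15·h(Senior) + 0.3·h(Manager) + 0.25·0
h(Senior) = 0.3·h(Trainee) + 0.25·1 + 0.1·h(Senior) + 0.2·h(Manager) + 0.15·0
h(Manager) = 0.25·h(Trainee) + 0.1·1 + 0.3·h(Senior) + 0.2·h(Manager) + 0.15·0
Solving: h(Trainee) = 0.3235, h(Senior) = 0.4755, h(Manager) = 0.4044.
Starting from Manager, the probability is 0.4044.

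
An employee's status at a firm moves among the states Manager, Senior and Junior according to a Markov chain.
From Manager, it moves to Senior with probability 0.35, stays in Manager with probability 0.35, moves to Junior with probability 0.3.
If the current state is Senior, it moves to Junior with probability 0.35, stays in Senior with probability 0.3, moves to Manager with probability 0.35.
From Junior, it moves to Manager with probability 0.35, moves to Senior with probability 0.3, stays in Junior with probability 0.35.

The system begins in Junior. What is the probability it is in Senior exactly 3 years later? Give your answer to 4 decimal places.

Propagate the distribution vector 3 years from Junior.
After 0 years: (0.0000, 0.0000, 1.0000)
After 1 year: (0.3500, 0.3000, 0.3500)
After 2 years: (0.3500, 0.3175, 0.3325)
After 3 years: (0.3500, 0.3175, 0.3325)
P(in Senior after 3 years) = 0.3175

0.3175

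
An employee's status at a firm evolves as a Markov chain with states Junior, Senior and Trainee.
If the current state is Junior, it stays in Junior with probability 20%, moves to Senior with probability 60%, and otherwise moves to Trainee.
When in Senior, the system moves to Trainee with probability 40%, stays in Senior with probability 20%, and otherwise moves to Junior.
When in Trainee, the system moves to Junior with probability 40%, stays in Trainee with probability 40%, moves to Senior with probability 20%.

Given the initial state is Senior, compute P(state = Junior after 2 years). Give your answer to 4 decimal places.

0.3200

Sum over the intermediate state after 1 year:
P = P(Senior→Junior)·P(Junior→Junior) + P(Senior→Senior)·P(Senior→Junior) + P(Senior→Trainee)·P(Trainee→Junior)
  = 0.4×0.2 + 0.2×0.4 + 0.4×0.4
  = 0.0800 + 0.0800 + 0.1600 = 0.3200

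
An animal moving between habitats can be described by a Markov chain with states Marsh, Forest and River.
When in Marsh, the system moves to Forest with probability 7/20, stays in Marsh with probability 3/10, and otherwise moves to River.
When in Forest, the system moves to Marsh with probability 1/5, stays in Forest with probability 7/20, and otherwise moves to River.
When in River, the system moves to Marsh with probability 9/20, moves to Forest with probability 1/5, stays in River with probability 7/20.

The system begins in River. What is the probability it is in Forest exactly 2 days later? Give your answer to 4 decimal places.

0.2975

Sum over the intermediate state after 1 day:
P = P(River→Marsh)·P(Marsh→Forest) + P(River→Forest)·P(Forest→Forest) + P(River→River)·P(River→Forest)
  = 0.45×0.35 + 0.2×0.35 + 0.35×0.2
  = 0.1575 + 0.0700 + 0.0700 = 0.2975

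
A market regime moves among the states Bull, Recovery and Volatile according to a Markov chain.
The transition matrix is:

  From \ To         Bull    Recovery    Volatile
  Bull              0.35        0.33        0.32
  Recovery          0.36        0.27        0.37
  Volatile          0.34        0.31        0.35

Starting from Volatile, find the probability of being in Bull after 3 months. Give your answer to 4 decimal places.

Propagate the distribution vector 3 months from Volatile.
After 0 months: (0.0000, 0.0000, 1.0000)
After 1 month: (0.3400, 0.3100, 0.3500)
After 2 months: (0.3496, 0.3044, 0.3460)
After 3 months: (0.3496, 0.3048, 0.3456)
P(in Bull after 3 months) = 0.3496

0.3496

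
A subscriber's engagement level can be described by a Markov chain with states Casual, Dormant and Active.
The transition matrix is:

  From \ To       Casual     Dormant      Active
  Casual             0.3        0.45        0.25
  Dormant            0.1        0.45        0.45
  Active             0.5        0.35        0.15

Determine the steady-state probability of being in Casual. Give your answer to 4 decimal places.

0.2768

Let the stationary distribution be π with π = πP and π_1 + π_2 + π_3 = 1.
π_1 = 0.3·π_1 + 0.1·π_2 + 0.5·π_3
π_2 = 0.45·π_1 + 0.45·π_2 + 0.35·π_3
Solving with the normalization constraint gives π = (0.2768, 0.4196, 0.3036).
So the stationary probability of Casual is 0.2768.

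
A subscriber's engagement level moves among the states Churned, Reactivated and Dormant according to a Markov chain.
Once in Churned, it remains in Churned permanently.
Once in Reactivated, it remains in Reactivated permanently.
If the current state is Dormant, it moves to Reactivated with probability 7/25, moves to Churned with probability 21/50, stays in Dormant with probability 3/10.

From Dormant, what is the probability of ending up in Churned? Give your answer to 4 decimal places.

Let h(s) be the probability of absorption at Churned starting from transient state s. Then h(Churned) = 1 and h(Reactivated) = 0. By first-step analysis:
h(Dormant) = 0.42·1 + 0.28·0 + 0.3·h(Dormant)
Solving: h(Dormant) = 0.6000.
Starting from Dormant, the probability is 0.6000.

0.6000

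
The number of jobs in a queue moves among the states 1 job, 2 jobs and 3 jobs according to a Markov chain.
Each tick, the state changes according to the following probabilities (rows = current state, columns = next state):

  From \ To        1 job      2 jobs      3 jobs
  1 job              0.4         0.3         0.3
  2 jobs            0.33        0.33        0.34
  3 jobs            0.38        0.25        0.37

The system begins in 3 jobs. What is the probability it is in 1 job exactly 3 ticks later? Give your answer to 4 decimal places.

Propagate the distribution vector 3 ticks from 3 jobs.
After 0 ticks: (0.0000, 0.0000, 1.0000)
After 1 tick: (0.3800, 0.2500, 0.3700)
After 2 ticks: (0.3751, 0.2890, 0.3359)
After 3 ticks: (0.3731, 0.2919, 0.3351)
P(in 1 job after 3 ticks) = 0.3731

0.3731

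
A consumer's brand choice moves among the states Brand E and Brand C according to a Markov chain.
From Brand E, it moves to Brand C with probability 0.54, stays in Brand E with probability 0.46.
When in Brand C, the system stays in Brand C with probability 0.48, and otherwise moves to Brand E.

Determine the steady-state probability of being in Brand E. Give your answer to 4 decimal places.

0.4906

Let the stationary distribution be π with π = πP and π_1 + π_2 = 1.
π_1 = 0.46·π_1 + 0.52·π_2
Solving with the normalization constraint gives π = (0.4906, 0.5094).
So the stationary probability of Brand E is 0.4906.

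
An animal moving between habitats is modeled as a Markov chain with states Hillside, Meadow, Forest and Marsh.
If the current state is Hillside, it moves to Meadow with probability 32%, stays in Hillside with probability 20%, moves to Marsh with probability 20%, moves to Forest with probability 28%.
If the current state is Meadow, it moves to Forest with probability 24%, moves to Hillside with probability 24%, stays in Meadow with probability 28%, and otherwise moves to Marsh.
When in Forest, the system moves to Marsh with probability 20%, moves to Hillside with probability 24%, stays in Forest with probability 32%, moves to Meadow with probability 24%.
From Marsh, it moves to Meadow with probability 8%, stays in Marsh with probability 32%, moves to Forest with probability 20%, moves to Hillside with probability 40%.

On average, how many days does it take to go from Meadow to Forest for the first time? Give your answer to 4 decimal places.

Let t(s) be the expected number of days to first reach Forest from state s, with t(Forest) = 0. Conditioning on the first day:
t(Hillside) = 1 + 0.2·t(Hillside) + 0.32·t(Meadow) + 0.2·t(Marsh)
t(Meadow) = 1 + 0.24·t(Hillside) + 0.28·t(Meadow) + 0.24·t(Marsh)
t(Marsh) = 1 + 0.4·t(Hillside) + 0.08·t(Meadow) + 0.32·t(Marsh)
Solving: t(Hillside) = 3.9873, t(Meadow) = 4.1529, t(Marsh) = 4.3046.
Expected days from Meadow to Forest: 4.1529.

4.1529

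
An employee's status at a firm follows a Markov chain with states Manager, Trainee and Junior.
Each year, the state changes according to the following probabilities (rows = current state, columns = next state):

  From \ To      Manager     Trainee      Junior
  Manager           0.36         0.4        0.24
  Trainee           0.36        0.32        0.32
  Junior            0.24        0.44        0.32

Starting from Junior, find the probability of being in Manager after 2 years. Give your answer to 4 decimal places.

Sum over the intermediate state after 1 year:
P = P(Junior→Manager)·P(Manager→Manager) + P(Junior→Trainee)·P(Trainee→Manager) + P(Junior→Junior)·P(Junior→Manager)
  = 0.24×0.36 + 0.44×0.36 + 0.32×0.24
  = 0.0864 + 0.1584 + 0.0768 = 0.3216

0.3216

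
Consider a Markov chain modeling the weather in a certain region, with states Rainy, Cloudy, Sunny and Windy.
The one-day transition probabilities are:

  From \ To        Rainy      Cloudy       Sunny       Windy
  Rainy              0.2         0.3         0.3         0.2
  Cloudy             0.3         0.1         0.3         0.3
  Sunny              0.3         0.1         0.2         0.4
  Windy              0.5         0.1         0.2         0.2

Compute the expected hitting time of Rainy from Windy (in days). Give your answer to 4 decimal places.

Let t(s) be the expected number of days to first reach Rainy from state s, with t(Rainy) = 0. Conditioning on the first day:
t(Cloudy) = 1 + 0.1·t(Cloudy) + 0.3·t(Sunny) + 0.3·t(Windy)
t(Sunny) = 1 + 0.1·t(Cloudy) + 0.2·t(Sunny) + 0.4·t(Windy)
t(Windy) = 1 + 0.1·t(Cloudy) + 0.2·t(Sunny) + 0.2·t(Windy)
Solving: t(Cloudy) = 2.7854, t(Sunny) = 2.7397, t(Windy) = 2.2831.
Expected days from Windy to Rainy: 2.2831.

2.2831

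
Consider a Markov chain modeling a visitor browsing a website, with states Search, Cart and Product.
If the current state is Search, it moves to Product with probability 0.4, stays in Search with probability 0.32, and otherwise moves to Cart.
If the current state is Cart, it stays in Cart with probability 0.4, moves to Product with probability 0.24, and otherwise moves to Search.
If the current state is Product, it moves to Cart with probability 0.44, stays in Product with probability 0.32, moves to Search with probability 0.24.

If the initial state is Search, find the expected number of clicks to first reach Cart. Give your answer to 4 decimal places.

Let t(s) be the expected number of clicks to first reach Cart from state s, with t(Cart) = 0. Conditioning on the first click:
t(Search) = 1 + 0.32·t(Search) + 0.4·t(Product)
t(Product) = 1 + 0.24·t(Search) + 0.32·t(Product)
Solving: t(Search) = 2.9476, t(Product) = 2.5109.
Expected clicks from Search to Cart: 2.9476.

2.9476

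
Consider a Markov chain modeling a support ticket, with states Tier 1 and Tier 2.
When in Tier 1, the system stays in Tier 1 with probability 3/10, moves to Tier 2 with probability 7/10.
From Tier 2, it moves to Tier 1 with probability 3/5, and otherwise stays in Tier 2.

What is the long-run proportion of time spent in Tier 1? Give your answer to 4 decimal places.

0.4615

Let the stationary distribution be π with π = πP and π_1 + π_2 = 1.
π_1 = 0.3·π_1 + 0.6·π_2
Solving with the normalization constraint gives π = (0.4615, 0.5385).
So the stationary probability of Tier 1 is 0.4615.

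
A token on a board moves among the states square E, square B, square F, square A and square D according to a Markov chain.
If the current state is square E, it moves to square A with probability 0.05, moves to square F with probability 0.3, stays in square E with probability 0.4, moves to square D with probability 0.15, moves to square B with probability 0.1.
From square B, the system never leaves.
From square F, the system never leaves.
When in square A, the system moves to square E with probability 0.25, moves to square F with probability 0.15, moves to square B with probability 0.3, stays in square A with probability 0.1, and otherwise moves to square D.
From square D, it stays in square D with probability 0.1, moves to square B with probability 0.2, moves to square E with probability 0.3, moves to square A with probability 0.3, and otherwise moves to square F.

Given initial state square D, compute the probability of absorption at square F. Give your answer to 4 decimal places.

Let h(s) be the probability of absorption at square F starting from transient state s. Then h(square F) = 1 and h(square B) = 0. By first-step analysis:
h(square E) = 0.4·h(square E) + 0.1·0 + 0.3·1 + 0.05·h(square A) + 0.15·h(square D)
h(square A) = 0.25·h(square E) + 0.3·0 + 0.15·1 + 0.1·h(square A) + 0.2·h(square D)
h(square D) = 0.3·h(square E) + 0.2·0 + 0.1·1 + 0.3·h(square A) + 0.1·h(square D)
Solving: h(square E) = 0.6589, h(square A) = 0.4570, h(square D) = 0.4831.
Starting from square D, the probability is 0.4831.

0.4831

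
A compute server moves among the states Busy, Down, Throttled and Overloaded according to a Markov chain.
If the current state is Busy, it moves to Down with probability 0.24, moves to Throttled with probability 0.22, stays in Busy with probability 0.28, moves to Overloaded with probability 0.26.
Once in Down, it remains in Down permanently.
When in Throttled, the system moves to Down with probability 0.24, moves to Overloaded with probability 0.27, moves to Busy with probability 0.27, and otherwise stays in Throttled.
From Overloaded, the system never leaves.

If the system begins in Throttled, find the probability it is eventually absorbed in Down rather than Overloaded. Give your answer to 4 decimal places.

Let h(s) be the probability of absorption at Down starting from transient state s. Then h(Down) = 1 and h(Overloaded) = 0. By first-step analysis:
h(Busy) = 0.28·h(Busy) + 0.24·1 + 0.22·h(Throttled) + 0.26·0
h(Throttled) = 0.27·h(Busy) + 0.24·1 + 0.22·h(Throttled) + 0.27·0
Solving: h(Busy) = 0.4779, h(Throttled) = 0.4731.
Starting from Throttled, the probability is 0.4731.

0.4731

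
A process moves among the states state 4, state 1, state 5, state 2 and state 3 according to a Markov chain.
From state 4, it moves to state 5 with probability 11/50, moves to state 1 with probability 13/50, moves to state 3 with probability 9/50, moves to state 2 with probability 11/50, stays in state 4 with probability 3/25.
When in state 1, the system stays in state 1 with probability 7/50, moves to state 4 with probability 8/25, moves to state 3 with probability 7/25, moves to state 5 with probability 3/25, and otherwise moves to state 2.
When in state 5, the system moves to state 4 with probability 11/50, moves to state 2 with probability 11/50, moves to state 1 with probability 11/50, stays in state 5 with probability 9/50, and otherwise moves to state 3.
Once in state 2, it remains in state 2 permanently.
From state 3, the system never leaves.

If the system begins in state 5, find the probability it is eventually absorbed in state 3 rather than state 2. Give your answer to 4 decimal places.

0.4831

Let h(s) be the probability of absorption at state 3 starting from transient state s. Then h(state 3) = 1 and h(state 2) = 0. By first-step analysis:
h(state 4) = 0.12·h(state 4) + 0.26·h(state 1) + 0.22·h(state 5) + 0.22·0 + 0.18·1
h(state 1) = 0.32·h(state 4) + 0.14·h(state 1) + 0.12·h(state 5) + 0.14·0 + 0.28·1
h(state 5) = 0.22·h(state 4) + 0.22·h(state 1) + 0.18·h(state 5) + 0.22·0 + 0.16·1
Solving: h(state 4) = 0.4960, h(state 1) = 0.5775, h(state 5) = 0.4831.
Starting from state 5, the probability is 0.4831.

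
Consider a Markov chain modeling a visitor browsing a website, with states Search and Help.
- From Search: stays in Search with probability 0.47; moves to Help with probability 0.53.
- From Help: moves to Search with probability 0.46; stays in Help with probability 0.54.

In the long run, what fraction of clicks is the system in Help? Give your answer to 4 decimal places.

Let the stationary distribution be π with π = πP and π_1 + π_2 = 1.
π_1 = 0.47·π_1 + 0.46·π_2
Solving with the normalization constraint gives π = (0.4646, 0.5354).
So the stationary probability of Help is 0.5354.

0.5354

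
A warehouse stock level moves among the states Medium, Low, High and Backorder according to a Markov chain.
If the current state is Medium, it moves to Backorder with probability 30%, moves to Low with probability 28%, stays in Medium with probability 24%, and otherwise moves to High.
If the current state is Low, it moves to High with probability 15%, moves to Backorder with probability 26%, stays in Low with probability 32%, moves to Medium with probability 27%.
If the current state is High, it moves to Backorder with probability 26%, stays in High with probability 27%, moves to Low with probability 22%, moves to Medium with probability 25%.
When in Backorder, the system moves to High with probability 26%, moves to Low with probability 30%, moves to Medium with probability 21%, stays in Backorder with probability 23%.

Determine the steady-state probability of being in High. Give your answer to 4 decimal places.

0.2115

Let the stationary distribution be π with π = πP and π_1 + π_2 + π_3 + π_4 = 1.
π_1 = 0.24·π_1 + 0.27·π_2 + 0.25·π_3 + 0.21·π_4
π_2 = 0.28·π_1 + 0.32·π_2 + 0.22·π_3 + 0.3·π_4
π_3 = 0.18·π_1 + 0.15·π_2 + 0.27·π_3 + 0.26·π_4
Solving with the normalization constraint gives π = (0.2428, 0.2839, 0.2115, 0.2619).
So the stationary probability of High is 0.2115.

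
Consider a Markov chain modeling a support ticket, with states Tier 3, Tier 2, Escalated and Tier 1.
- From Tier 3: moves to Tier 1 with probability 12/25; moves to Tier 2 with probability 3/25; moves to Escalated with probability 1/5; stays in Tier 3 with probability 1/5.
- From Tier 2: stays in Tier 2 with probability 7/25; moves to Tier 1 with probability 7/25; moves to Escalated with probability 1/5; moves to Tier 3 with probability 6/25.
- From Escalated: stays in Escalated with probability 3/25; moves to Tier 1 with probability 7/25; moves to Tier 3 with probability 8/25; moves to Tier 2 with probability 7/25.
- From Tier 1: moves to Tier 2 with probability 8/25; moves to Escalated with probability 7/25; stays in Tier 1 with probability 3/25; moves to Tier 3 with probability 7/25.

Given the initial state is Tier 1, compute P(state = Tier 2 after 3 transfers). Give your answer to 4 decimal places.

Propagate the distribution vector 3 transfers from Tier 1.
After 0 transfers: (0.0000, 0.0000, 0.0000, 1.0000)
After 1 transfer: (0.2800, 0.3200, 0.2800, 0.1200)
After 2 transfers: (0.2560, 0.2400, 0.1872, 0.3168)
After 3 transfers: (0.2574, 0.2517, 0.2104, 0.2805)
P(in Tier 2 after 3 transfers) = 0.2517

0.2517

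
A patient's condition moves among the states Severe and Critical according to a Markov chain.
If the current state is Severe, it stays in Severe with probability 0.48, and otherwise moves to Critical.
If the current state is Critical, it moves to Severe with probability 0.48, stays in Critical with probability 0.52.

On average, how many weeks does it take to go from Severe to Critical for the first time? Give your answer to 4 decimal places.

Let t(s) be the expected number of weeks to first reach Critical from state s, with t(Critical) = 0. Conditioning on the first week:
t(Severe) = 1 + 0.48·t(Severe)
Solving: t(Severe) = 1.9231.
Expected weeks from Severe to Critical: 1.9231.

1.9231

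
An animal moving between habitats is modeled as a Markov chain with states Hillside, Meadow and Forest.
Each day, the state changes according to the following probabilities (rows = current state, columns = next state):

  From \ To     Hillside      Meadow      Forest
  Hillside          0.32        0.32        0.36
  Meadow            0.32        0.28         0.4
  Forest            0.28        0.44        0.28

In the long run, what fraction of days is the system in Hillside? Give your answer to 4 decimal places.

0.3062

Let the stationary distribution be π with π = πP and π_1 + π_2 + π_3 = 1.
π_1 = 0.32·π_1 + 0.32·π_2 + 0.28·π_3
π_2 = 0.32·π_1 + 0.28·π_2 + 0.44·π_3
Solving with the normalization constraint gives π = (0.3062, 0.3476, 0.3462).
So the stationary probability of Hillside is 0.3062.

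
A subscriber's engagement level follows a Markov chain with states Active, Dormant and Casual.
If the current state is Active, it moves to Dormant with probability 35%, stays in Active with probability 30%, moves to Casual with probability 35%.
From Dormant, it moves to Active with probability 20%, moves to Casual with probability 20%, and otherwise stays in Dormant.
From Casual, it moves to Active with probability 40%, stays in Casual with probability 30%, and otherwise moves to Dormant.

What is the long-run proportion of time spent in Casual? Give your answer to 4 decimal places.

Let the stationary distribution be π with π = πP and π_1 + π_2 + π_3 = 1.
π_1 = 0.3·π_1 + 0.2·π_2 + 0.4·π_3
π_2 = 0.35·π_1 + 0.6·π_2 + 0.3·π_3
Solving with the normalization constraint gives π = (0.2821, 0.4487, 0.2692).
So the stationary probability of Casual is 0.2692.

0.2692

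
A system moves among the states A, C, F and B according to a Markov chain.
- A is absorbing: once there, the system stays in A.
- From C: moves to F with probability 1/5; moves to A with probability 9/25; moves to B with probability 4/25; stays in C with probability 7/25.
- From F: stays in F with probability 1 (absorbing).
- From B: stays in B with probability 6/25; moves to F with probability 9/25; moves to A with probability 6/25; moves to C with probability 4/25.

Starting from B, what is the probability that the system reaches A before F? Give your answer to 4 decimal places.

Let h(s) be the probability of absorption at A starting from transient state s. Then h(A) = 1 and h(F) = 0. By first-step analysis:
h(C) = 0.36·1 + 0.28·h(C) + 0.2·0 + 0.16·h(B)
h(B) = 0.24·1 + 0.16·h(C) + 0.36·0 + 0.24·h(B)
Solving: h(C) = 0.5982, h(B) = 0.4417.
Starting from B, the probability is 0.4417.

0.4417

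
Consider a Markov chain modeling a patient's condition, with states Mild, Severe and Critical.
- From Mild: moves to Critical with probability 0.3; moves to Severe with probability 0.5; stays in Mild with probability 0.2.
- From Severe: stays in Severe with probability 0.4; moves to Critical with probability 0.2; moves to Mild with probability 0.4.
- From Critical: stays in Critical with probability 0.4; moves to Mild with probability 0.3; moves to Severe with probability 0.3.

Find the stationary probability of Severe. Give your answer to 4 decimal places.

Let the stationary distribution be π with π = πP and π_1 + π_2 + π_3 = 1.
π_1 = 0.2·π_1 + 0.4·π_2 + 0.3·π_3
π_2 = 0.5·π_1 + 0.4·π_2 + 0.3·π_3
Solving with the normalization constraint gives π = (0.3093, 0.4021, 0.2887).
So the stationary probability of Severe is 0.4021.

0.4021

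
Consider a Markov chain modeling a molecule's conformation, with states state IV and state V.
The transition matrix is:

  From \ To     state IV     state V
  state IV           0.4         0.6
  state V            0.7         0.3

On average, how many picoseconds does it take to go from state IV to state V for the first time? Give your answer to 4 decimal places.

Let t(s) be the expected number of picoseconds to first reach state V from state s, with t(state V) = 0. Conditioning on the first picosecond:
t(state IV) = 1 + 0.4·t(state IV)
Solving: t(state IV) = 1.6667.
Expected picoseconds from state IV to state V: 1.6667.

1.6667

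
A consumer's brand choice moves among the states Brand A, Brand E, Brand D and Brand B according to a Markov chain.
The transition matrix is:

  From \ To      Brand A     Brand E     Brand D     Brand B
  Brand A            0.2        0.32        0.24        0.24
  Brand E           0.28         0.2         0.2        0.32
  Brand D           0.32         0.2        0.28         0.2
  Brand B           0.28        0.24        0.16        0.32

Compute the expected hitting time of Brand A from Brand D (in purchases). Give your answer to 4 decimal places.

Let t(s) be the expected number of purchases to first reach Brand A from state s, with t(Brand A) = 0. Conditioning on the first purchase:
t(Brand E) = 1 + 0.2·t(Brand E) + 0.2·t(Brand D) + 0.32·t(Brand B)
t(Brand D) = 1 + 0.2·t(Brand E) + 0.28·t(Brand D) + 0.2·t(Brand B)
t(Brand B) = 1 + 0.24·t(Brand E) + 0.16·t(Brand D) + 0.32·t(Brand B)
Solving: t(Brand E) = 3.4700, t(Brand D) = 3.3184, t(Brand B) = 3.4761.
Expected purchases from Brand D to Brand A: 3.3184.

3.3184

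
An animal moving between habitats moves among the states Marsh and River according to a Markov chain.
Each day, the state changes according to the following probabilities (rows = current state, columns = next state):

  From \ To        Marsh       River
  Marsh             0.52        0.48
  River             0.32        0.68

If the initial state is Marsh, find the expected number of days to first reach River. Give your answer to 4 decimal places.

Let t(s) be the expected number of days to first reach River from state s, with t(River) = 0. Conditioning on the first day:
t(Marsh) = 1 + 0.52·t(Marsh)
Solving: t(Marsh) = 2.0833.
Expected days from Marsh to River: 2.0833.

2.0833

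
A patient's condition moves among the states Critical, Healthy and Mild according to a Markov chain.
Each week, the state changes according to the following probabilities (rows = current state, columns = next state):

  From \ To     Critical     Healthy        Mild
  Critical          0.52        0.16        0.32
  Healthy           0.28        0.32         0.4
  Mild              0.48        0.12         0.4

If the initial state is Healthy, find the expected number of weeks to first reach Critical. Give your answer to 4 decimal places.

2.7778

Let t(s) be the expected number of weeks to first reach Critical from state s, with t(Critical) = 0. Conditioning on the first week:
t(Healthy) = 1 + 0.32·t(Healthy) + 0.4·t(Mild)
t(Mild) = 1 + 0.12·t(Healthy) + 0.4·t(Mild)
Solving: t(Healthy) = 2.7778, t(Mild) = 2.2222.
Expected weeks from Healthy to Critical: 2.7778.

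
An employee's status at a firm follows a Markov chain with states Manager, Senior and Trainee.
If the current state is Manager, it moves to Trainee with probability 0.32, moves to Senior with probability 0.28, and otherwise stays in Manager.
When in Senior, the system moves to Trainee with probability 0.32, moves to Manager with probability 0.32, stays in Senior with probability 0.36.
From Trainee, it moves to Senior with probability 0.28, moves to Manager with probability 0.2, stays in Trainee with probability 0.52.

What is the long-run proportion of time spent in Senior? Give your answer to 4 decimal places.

0.3043

Let the stationary distribution be π with π = πP and π_1 + π_2 + π_3 = 1.
π_1 = 0.4·π_1 + 0.32·π_2 + 0.2·π_3
π_2 = 0.28·π_1 + 0.36·π_2 + 0.28·π_3
Solving with the normalization constraint gives π = (0.2957, 0.3043, 0.4000).
So the stationary probability of Senior is 0.3043.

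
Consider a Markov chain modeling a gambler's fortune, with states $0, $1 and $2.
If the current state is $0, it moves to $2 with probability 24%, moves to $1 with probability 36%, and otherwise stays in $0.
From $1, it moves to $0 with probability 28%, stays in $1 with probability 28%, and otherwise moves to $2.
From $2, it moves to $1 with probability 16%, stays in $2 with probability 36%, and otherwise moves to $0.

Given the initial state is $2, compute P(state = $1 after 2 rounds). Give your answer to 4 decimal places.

Sum over the intermediate state after 1 round:
P = P($2→$0)·P($0→$1) + P($2→$1)·P($1→$1) + P($2→$2)·P($2→$1)
  = 0.48×0.36 + 0.16×0.28 + 0.36×0.16
  = 0.1728 + 0.0448 + 0.0576 = 0.2752

0.2752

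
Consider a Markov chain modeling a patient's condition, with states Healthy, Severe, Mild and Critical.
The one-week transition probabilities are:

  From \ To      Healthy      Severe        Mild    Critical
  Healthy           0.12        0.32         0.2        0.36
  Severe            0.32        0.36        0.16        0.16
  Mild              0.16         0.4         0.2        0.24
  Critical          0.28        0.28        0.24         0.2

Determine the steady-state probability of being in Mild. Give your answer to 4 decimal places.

0.1957

Let the stationary distribution be π with π = πP and π_1 + π_2 + π_3 + π_4 = 1.
π_1 = 0.12·π_1 + 0.32·π_2 + 0.16·π_3 + 0.28·π_4
π_2 = 0.32·π_1 + 0.36·π_2 + 0.4·π_3 + 0.28·π_4
π_3 = 0.2·π_1 + 0.16·π_2 + 0.2·π_3 + 0.24·π_4
Solving with the normalization constraint gives π = (0.2329, 0.3400, 0.1957, 0.2315).
So the stationary probability of Mild is 0.1957.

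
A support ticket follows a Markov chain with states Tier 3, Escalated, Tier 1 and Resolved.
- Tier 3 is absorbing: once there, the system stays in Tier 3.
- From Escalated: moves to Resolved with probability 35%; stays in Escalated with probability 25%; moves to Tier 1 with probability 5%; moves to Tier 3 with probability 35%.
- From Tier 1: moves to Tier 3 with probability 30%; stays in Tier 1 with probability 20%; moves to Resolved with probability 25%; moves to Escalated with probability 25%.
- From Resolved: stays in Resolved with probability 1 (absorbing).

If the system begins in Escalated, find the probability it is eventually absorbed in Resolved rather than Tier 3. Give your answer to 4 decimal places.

0.4979

Let h(s) be the probability of absorption at Resolved starting from transient state s. Then h(Resolved) = 1 and h(Tier 3) = 0. By first-step analysis:
h(Escalated) = 0.35·0 + 0.25·h(Escalated) + 0.05·h(Tier 1) + 0.35·1
h(Tier 1) = 0.3·0 + 0.25·h(Escalated) + 0.2·h(Tier 1) + 0.25·1
Solving: h(Escalated) = 0.4979, h(Tier 1) = 0.4681.
Starting from Escalated, the probability is 0.4979.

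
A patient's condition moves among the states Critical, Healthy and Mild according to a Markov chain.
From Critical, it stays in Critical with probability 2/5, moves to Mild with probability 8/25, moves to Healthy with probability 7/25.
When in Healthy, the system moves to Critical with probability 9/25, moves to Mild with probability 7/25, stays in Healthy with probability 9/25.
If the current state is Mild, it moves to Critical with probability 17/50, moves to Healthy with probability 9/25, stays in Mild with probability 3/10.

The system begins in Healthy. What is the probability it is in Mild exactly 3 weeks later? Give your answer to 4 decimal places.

0.3008

Propagate the distribution vector 3 weeks from Healthy.
After 0 weeks: (0.0000, 1.0000, 0.0000)
After 1 week: (0.3600, 0.3600, 0.2800)
After 2 weeks: (0.3688, 0.3312, 0.3000)
After 3 weeks: (0.3688, 0.3305, 0.3008)
P(in Mild after 3 weeks) = 0.3008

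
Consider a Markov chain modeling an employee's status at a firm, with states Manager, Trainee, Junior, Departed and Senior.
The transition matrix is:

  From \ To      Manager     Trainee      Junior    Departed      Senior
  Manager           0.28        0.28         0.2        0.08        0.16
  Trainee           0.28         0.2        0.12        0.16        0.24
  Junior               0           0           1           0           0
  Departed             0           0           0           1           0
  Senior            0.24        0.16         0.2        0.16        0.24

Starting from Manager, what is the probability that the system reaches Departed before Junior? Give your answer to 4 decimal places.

0.3877

Let h(s) be the probability of absorption at Departed starting from transient state s. Then h(Departed) = 1 and h(Junior) = 0. By first-step analysis:
h(Manager) = 0.28·h(Manager) + 0.28·h(Trainee) + 0.2·0 + 0.08·1 + 0.16·h(Senior)
h(Trainee) = 0.28·h(Manager) + 0.2·h(Trainee) + 0.12·0 + 0.16·1 + 0.24·h(Senior)
h(Senior) = 0.24·h(Manager) + 0.16·h(Trainee) + 0.2·0 + 0.16·1 + 0.24·h(Senior)
Solving: h(Manager) = 0.3877, h(Trainee) = 0.4649, h(Senior) = 0.4308.
Starting from Manager, the probability is 0.3877.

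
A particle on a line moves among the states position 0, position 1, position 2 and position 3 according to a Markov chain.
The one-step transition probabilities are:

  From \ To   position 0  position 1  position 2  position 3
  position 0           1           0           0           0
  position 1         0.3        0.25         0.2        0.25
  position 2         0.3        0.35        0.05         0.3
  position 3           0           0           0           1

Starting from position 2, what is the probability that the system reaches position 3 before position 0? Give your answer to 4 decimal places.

0.4864

Let h(s) be the probability of absorption at position 3 starting from transient state s. Then h(position 3) = 1 and h(position 0) = 0. By first-step analysis:
h(position 1) = 0.3·0 + 0.25·h(position 1) + 0.2·h(position 2) + 0.25·1
h(position 2) = 0.3·0 + 0.35·h(position 1) + 0.05·h(position 2) + 0.3·1
Solving: h(position 1) = 0.4630, h(position 2) = 0.4864.
Starting from position 2, the probability is 0.4864.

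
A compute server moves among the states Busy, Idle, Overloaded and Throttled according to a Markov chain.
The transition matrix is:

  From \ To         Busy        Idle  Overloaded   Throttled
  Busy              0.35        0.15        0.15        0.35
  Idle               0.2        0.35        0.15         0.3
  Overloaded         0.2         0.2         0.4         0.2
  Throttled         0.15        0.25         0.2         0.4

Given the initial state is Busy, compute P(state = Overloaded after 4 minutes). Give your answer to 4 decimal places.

0.2208

Propagate the distribution vector 4 minutes from Busy.
After 0 minutes: (1.0000, 0.0000, 0.0000, 0.0000)
After 1 minute: (0.3500, 0.1500, 0.1500, 0.3500)
After 2 minutes: (0.2350, 0.2225, 0.2050, 0.3375)
After 3 minutes: (0.2184, 0.2385, 0.2181, 0.3250)
After 4 minutes: (0.2165, 0.2411, 0.2208, 0.3216)
P(in Overloaded after 4 minutes) = 0.2208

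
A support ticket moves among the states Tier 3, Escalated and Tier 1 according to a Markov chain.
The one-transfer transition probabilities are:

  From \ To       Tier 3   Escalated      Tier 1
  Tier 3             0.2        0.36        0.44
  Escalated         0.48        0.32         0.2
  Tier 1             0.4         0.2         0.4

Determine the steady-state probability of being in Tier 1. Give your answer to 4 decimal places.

Let the stationary distribution be π with π = πP and π_1 + π_2 + π_3 = 1.
π_1 = 0.2·π_1 + 0.48·π_2 + 0.4·π_3
π_2 = 0.36·π_1 + 0.32·π_2 + 0.2·π_3
Solving with the normalization constraint gives π = (0.3528, 0.2914, 0.3558).
So the stationary probability of Tier 1 is 0.3558.

0.3558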